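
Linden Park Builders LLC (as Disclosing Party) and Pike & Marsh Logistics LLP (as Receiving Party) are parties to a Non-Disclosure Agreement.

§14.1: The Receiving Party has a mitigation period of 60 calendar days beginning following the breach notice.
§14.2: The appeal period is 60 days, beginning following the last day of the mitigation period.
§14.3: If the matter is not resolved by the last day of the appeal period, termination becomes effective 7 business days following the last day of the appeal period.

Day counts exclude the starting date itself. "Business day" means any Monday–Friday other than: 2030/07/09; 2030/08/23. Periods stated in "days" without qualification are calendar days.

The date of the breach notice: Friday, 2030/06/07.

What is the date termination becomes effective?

2030/10/15

The last day of the mitigation period: 60 calendar days after 2030/06/07 is 2030/08/06.
The last day of the appeal period: 60 calendar days after 2030/08/06 is 2030/10/05.
The date termination becomes effective: counting 7 business days from Saturday, 2030/10/05 (Oct 7, Oct 8, Oct 9, Oct 10, Oct 11, Oct 14, Oct 15, skipping weekends) reaches Tuesday, 2030/10/15.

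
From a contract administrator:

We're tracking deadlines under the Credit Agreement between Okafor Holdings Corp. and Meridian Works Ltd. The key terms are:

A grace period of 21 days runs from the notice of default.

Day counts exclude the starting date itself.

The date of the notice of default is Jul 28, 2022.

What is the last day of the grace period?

Aug 18, 2022

The last day of the grace period: Jul 28, 2022 + 21 days = Aug 18, 2022.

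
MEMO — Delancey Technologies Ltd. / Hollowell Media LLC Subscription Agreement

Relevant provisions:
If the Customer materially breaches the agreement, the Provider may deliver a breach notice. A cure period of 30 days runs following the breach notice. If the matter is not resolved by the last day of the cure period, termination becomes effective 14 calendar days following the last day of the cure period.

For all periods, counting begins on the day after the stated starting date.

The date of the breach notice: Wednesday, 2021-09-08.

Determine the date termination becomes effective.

Adding 30 calendar days to 2021-09-08 gives 2021-10-08, which is the last day of the cure period.
The date termination becomes effective: 14 calendar days after 2021-10-08 is 2021-10-22.

2021-10-22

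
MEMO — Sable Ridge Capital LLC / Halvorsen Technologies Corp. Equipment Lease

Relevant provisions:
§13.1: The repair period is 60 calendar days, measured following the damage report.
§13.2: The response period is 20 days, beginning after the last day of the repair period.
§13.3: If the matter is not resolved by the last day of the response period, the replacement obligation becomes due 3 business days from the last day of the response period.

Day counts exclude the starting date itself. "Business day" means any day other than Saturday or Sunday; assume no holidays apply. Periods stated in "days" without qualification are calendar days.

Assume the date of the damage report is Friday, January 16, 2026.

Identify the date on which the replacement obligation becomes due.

April 9, 2026

Adding 60 calendar days to January 16, 2026 gives March 17, 2026, which is the last day of the repair period.
Adding 20 calendar days to March 17, 2026 gives April 6, 2026, which is the last day of the response period.
From Monday, April 6, 2026, 3 business days (Apr 7, Apr 8, Apr 9, skipping weekends) brings us to Thursday, April 9, 2026, which is the date on which the replacement obligation becomes due.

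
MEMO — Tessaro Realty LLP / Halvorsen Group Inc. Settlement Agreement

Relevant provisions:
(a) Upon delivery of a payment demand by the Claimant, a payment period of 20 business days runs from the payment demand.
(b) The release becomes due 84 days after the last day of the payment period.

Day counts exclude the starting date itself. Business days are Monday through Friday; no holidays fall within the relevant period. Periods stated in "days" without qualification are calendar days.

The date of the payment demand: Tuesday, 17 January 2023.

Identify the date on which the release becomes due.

From Tuesday, 17 January 2023, 20 business days (Jan 18, Jan 19, Jan 20, Jan 23, …, Feb 10, Feb 13, Feb 14, skipping weekends) brings us to Tuesday, 14 February 2023, which is the last day of the payment period.
The date on which the release becomes due: 14 February 2023 + 84 days = 9 May 2023.

9 May 2023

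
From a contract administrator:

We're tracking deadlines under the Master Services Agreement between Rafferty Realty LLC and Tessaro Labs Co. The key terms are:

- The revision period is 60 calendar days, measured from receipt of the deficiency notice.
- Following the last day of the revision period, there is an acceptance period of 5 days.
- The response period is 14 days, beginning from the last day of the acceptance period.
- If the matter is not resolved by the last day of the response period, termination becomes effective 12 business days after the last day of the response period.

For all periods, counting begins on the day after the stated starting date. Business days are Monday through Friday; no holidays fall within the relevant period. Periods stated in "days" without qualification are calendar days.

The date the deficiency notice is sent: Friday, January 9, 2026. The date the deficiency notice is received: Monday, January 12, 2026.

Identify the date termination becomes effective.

April 17, 2026

The last day of the revision period: January 12, 2026 + 60 days = March 13, 2026.
The last day of the acceptance period: March 13, 2026 + 5 days = March 18, 2026.
The last day of the response period: 14 calendar days after March 18, 2026 is April 1, 2026.
From Wednesday, April 1, 2026, 12 business days (Apr 2, Apr 3, Apr 6, Apr 7, …, Apr 15, Apr 16, Apr 17, skipping weekends) brings us to Friday, April 17, 2026, which is the date termination becomes effective.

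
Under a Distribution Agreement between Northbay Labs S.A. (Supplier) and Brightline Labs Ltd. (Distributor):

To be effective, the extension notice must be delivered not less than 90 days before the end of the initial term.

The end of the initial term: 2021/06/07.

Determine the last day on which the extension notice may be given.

2021/03/09

Counting back 90 calendar days from 2021/06/07 gives 2021/03/09.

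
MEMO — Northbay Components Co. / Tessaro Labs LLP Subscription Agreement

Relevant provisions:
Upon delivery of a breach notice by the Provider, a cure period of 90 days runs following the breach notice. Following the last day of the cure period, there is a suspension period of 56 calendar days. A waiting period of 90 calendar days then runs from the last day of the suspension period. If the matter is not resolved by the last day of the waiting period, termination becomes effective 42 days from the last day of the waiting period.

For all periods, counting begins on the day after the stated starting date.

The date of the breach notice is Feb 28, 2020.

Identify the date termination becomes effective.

Dec 2, 2020

Adding 90 calendar days to Feb 28, 2020 gives May 28, 2020, which is the last day of the cure period.
The last day of the suspension period: 56 calendar days after May 28, 2020 is Jul 23, 2020.
The last day of the waiting period: 90 calendar days after Jul 23, 2020 is Oct 21, 2020.
The date termination becomes effective: Oct 21, 2020 + 42 days = Dec 2, 2020.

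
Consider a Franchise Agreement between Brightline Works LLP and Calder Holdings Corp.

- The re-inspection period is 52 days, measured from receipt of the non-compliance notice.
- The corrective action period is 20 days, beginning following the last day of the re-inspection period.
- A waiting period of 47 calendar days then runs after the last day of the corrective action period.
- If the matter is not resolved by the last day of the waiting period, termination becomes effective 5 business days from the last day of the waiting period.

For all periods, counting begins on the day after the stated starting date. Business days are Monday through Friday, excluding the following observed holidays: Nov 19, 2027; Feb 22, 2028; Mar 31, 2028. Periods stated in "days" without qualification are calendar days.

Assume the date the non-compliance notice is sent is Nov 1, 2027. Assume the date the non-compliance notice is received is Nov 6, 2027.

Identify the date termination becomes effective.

Adding 52 calendar days to Nov 6, 2027 gives Dec 28, 2027, which is the last day of the re-inspection period.
The last day of the corrective action period: Dec 28, 2027 + 20 days = Jan 17, 2028.
The last day of the waiting period: 47 calendar days after Jan 17, 2028 is Mar 4, 2028.
The date termination becomes effective: 5 business days after Saturday, Mar 4, 2028, skipping weekends — Mar 6, Mar 7, Mar 8, Mar 9, Mar 10 — lands on Friday, Mar 10, 2028.

Mar 10, 2028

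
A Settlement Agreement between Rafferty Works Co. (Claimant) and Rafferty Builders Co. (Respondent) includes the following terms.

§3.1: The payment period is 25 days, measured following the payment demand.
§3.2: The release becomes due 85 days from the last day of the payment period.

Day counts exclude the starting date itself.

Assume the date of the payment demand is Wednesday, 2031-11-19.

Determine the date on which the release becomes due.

2032-03-08

The last day of the payment period: 2031-11-19 + 25 days = 2031-12-14.
The date on which the release becomes due: 2031-12-14 + 85 days = 2032-03-08.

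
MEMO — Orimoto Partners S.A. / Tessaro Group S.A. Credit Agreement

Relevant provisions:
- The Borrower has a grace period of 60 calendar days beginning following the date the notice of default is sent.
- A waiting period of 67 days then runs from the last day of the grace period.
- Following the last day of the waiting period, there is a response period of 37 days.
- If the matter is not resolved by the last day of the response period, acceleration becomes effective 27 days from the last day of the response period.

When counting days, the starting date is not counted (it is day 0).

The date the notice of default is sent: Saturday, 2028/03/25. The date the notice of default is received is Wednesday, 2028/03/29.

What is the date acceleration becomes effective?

The last day of the grace period: 60 calendar days after 2028/03/25 is 2028/05/24.
The last day of the waiting period: 67 calendar days after 2028/05/24 is 2028/07/30.
The last day of the response period: 2028/07/30 + 37 days = 2028/09/05.
The date acceleration becomes effective: 2028/09/05 + 27 days = 2028/10/02.

2028/10/02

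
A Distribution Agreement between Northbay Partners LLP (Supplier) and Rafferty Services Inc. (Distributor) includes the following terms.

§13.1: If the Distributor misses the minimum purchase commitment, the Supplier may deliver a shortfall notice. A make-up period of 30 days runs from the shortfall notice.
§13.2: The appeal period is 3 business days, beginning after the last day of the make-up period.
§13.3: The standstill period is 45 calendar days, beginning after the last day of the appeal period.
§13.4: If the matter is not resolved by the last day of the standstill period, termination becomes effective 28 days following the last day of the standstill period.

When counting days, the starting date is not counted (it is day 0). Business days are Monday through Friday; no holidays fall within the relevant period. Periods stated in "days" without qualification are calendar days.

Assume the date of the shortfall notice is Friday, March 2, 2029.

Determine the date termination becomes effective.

June 16, 2029

The last day of the make-up period: 30 calendar days after March 2, 2029 is April 1, 2029.
From Sunday, April 1, 2029, 3 business days (Apr 2, Apr 3, Apr 4, skipping weekends) brings us to Wednesday, April 4, 2029, which is the last day of the appeal period.
Adding 45 calendar days to April 4, 2029 gives May 19, 2029, which is the last day of the standstill period.
The date termination becomes effective: 28 calendar days after May 19, 2029 is June 16, 2029.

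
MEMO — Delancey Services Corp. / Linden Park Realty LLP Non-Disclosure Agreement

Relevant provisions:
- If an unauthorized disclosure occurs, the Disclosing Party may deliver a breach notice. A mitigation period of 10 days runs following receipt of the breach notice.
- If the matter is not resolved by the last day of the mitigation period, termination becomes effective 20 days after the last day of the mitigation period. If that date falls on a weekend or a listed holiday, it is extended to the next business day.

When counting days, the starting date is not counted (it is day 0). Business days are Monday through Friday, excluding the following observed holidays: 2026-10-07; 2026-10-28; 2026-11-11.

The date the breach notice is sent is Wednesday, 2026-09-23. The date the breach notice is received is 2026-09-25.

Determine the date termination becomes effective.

Adding 10 calendar days to 2026-09-25 gives 2026-10-05, which is the last day of the mitigation period.
Adding 20 calendar days to 2026-10-05 gives 2026-10-25, which is the date termination becomes effective. That falls on a Sunday, so it rolls to the next business day, Monday, 2026-10-26.

2026-10-26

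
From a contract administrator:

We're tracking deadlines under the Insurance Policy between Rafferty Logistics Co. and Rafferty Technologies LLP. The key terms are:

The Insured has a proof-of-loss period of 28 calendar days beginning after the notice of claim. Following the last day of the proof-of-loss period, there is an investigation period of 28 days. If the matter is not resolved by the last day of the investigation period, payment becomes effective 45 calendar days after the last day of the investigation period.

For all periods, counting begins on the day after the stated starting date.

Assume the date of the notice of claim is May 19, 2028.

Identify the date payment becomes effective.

Adding 28 calendar days to May 19, 2028 gives June 16, 2028, which is the last day of the proof-of-loss period.
The last day of the investigation period: 28 calendar days after June 16, 2028 is July 14, 2028.
Adding 45 calendar days to July 14, 2028 gives August 28, 2028, which is the date payment becomes effective.

August 28, 2028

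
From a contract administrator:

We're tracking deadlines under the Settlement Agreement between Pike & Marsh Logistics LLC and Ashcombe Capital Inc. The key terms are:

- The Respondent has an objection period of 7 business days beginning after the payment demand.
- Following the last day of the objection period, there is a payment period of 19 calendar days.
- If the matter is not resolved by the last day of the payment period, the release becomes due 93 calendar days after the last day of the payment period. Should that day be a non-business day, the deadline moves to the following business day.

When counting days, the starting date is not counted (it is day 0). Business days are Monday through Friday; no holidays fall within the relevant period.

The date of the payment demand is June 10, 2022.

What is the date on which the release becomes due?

October 11, 2022

The last day of the objection period: 7 business days after Friday, June 10, 2022, skipping weekends — Jun 13, Jun 14, Jun 15, Jun 16, Jun 17, Jun 20, Jun 21 — lands on Tuesday, June 21, 2022.
The last day of the payment period: June 21, 2022 + 19 days = July 10, 2022.
The date on which the release becomes due: 93 calendar days after July 10, 2022 is October 11, 2022. October 11, 2022 is a Tuesday, so no roll-forward applies.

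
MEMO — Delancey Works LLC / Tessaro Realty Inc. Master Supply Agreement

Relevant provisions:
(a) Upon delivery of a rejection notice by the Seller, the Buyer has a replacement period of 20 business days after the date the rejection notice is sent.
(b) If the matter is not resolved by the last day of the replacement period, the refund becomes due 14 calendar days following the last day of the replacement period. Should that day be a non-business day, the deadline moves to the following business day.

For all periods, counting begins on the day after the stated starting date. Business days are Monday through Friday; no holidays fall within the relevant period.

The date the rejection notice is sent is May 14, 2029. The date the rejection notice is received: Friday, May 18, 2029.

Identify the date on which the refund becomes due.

Jun 25, 2029

The last day of the replacement period: counting 20 business days from Monday, May 14, 2029 (May 15, May 16, May 17, May 18, …, Jun 7, Jun 8, Jun 11, skipping weekends) reaches Monday, Jun 11, 2029.
The date on which the refund becomes due: Jun 11, 2029 + 14 days = Jun 25, 2029. Jun 25, 2029 is a Monday, so no roll-forward applies.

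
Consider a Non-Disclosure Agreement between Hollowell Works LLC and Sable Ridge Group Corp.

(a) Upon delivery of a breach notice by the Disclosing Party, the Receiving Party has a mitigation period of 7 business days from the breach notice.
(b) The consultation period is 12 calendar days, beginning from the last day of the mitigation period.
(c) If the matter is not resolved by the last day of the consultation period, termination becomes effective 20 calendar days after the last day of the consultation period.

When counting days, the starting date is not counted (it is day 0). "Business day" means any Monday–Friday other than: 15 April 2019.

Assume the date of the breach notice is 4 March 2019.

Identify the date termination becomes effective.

14 April 2019

The last day of the mitigation period: counting 7 business days from Monday, 4 March 2019 (Mar 5, Mar 6, Mar 7, Mar 8, Mar 11, Mar 12, Mar 13, skipping weekends) reaches Wednesday, 13 March 2019.
Adding 12 calendar days to 13 March 2019 gives 25 March 2019, which is the last day of the consultation period.
The date termination becomes effective: 20 calendar days after 25 March 2019 is 14 April 2019.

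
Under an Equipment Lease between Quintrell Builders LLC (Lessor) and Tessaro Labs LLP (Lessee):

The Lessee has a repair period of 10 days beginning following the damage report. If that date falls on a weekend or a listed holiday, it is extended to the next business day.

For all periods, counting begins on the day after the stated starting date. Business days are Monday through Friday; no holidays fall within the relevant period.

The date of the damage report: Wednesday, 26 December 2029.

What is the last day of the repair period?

The last day of the repair period: 26 December 2029 + 10 days = 5 January 2030. That falls on a Saturday, so it rolls to the next business day, Monday, 7 January 2030.

7 January 2030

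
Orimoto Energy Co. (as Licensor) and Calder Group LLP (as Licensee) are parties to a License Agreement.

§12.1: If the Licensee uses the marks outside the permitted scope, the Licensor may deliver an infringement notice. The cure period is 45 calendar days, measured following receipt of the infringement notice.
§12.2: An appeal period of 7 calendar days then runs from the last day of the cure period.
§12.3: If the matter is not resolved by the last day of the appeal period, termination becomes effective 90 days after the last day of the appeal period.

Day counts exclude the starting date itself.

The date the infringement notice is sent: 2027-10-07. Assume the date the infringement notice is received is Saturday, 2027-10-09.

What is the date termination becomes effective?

The last day of the cure period: 45 calendar days after 2027-10-09 is 2027-11-23.
The last day of the appeal period: 7 calendar days after 2027-11-23 is 2027-11-30.
The date termination becomes effective: 2027-11-30 + 90 days = 2028-02-28.

2028-02-28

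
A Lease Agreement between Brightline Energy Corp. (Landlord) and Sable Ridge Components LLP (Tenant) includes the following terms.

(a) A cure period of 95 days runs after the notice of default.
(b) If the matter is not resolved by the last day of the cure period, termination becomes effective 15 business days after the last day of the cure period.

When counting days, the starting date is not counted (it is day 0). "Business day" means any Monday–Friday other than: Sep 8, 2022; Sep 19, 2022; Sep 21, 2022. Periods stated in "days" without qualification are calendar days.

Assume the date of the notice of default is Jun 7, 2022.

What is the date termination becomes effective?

Oct 4, 2022

The last day of the cure period: Jun 7, 2022 + 95 days = Sep 10, 2022.
The date termination becomes effective: 15 business days after Saturday, Sep 10, 2022, skipping weekends and the listed holidays on Sep 19, Sep 21 — Sep 12, Sep 13, Sep 14, Sep 15, …, Sep 30, Oct 3, Oct 4 — lands on Tuesday, Oct 4, 2022.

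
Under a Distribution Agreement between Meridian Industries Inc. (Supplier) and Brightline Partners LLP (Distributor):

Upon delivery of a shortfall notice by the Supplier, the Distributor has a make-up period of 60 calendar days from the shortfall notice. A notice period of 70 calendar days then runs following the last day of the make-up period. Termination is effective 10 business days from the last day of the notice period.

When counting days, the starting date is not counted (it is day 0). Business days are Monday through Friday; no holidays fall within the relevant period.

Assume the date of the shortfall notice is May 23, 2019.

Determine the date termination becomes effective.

The last day of the make-up period: May 23, 2019 + 60 days = Jul 22, 2019.
Adding 70 calendar days to Jul 22, 2019 gives Sep 30, 2019, which is the last day of the notice period.
The date termination becomes effective: counting 10 business days from Monday, Sep 30, 2019 (Oct 1, Oct 2, Oct 3, Oct 4, Oct 7, Oct 8, Oct 9, Oct 10, Oct 11, Oct 14, skipping weekends) reaches Monday, Oct 14, 2019.

Oct 14, 2019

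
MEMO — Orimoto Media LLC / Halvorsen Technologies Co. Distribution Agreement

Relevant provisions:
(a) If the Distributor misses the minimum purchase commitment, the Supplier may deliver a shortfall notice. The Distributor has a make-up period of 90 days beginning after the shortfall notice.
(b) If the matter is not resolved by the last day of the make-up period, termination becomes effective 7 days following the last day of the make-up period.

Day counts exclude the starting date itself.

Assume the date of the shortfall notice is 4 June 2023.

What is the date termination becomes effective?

Adding 90 calendar days to 4 June 2023 gives 2 September 2023, which is the last day of the make-up period.
Adding 7 calendar days to 2 September 2023 gives 9 September 2023, which is the date termination becomes effective.

9 September 2023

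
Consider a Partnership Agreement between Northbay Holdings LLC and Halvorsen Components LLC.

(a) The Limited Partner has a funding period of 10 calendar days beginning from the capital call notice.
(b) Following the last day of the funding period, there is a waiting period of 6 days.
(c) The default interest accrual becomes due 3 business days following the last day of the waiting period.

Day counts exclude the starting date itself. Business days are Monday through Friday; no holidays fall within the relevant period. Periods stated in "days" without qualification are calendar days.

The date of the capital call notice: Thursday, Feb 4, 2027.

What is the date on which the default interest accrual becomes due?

Feb 24, 2027

The last day of the funding period: Feb 4, 2027 + 10 days = Feb 14, 2027.
Adding 6 calendar days to Feb 14, 2027 gives Feb 20, 2027, which is the last day of the waiting period.
The date on which the default interest accrual becomes due: 3 business days after Saturday, Feb 20, 2027, skipping weekends — Feb 22, Feb 23, Feb 24 — lands on Wednesday, Feb 24, 2027.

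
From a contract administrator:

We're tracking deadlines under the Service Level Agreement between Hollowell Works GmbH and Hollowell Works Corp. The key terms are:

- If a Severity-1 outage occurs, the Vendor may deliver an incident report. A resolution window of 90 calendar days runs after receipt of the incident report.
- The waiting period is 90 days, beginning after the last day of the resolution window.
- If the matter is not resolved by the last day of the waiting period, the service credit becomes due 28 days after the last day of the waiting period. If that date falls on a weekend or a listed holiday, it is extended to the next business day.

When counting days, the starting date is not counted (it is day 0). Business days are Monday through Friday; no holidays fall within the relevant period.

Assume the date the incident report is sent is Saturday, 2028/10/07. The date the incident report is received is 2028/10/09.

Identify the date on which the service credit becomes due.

The last day of the resolution window: 2028/10/09 + 90 days = 2029/01/07.
Adding 90 calendar days to 2029/01/07 gives 2029/04/07, which is the last day of the waiting period.
The date on which the service credit becomes due: 2029/04/07 + 28 days = 2029/05/05. That falls on a Saturday, so it rolls to the next business day, Monday, 2029/05/07.

2029/05/07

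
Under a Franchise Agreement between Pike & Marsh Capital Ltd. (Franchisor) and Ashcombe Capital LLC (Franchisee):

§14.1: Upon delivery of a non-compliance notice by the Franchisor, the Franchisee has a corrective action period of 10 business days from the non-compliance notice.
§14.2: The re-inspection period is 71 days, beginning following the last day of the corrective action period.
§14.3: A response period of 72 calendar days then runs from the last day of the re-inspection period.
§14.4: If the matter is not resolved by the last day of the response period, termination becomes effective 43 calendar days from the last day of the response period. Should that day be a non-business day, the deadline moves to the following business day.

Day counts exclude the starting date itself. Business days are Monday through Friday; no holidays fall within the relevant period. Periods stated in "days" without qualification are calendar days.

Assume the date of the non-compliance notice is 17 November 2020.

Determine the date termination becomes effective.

7 June 2021

From Tuesday, 17 November 2020, 10 business days (Nov 18, Nov 19, Nov 20, Nov 23, Nov 24, Nov 25, Nov 26, Nov 27, Nov 30, Dec 1, skipping weekends) brings us to Tuesday, 1 December 2020, which is the last day of the corrective action period.
The last day of the re-inspection period: 1 December 2020 + 71 days = 10 February 2021.
The last day of the response period: 10 February 2021 + 72 days = 23 April 2021.
Adding 43 calendar days to 23 April 2021 gives 5 June 2021, which is the date termination becomes effective. That falls on a Saturday, so it rolls to the next business day, Monday, 7 June 2021.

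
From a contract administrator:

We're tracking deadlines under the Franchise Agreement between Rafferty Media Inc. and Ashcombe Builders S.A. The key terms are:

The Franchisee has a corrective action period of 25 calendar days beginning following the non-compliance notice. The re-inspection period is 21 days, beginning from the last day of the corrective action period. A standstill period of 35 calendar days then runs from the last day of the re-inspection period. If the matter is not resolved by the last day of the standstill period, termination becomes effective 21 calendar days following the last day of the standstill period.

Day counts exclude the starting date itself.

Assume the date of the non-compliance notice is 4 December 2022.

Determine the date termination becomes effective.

16 March 2023

The last day of the corrective action period: 25 calendar days after 4 December 2022 is 29 December 2022.
The last day of the re-inspection period: 21 calendar days after 29 December 2022 is 19 January 2023.
Adding 35 calendar days to 19 January 2023 gives 23 February 2023, which is the last day of the standstill period.
The date termination becomes effective: 21 calendar days after 23 February 2023 is 16 March 2023.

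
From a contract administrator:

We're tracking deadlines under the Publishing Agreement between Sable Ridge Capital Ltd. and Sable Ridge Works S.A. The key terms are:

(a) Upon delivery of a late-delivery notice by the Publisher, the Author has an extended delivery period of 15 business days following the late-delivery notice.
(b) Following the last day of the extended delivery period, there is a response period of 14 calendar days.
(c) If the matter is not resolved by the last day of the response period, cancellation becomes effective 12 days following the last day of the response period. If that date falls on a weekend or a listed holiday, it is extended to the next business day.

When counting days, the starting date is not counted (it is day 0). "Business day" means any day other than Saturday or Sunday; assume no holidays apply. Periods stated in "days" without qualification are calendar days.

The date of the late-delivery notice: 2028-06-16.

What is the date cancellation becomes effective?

2028-08-02

From Friday, 2028-06-16, 15 business days (Jun 19, Jun 20, Jun 21, Jun 22, …, Jul 5, Jul 6, Jul 7, skipping weekends) brings us to Friday, 2028-07-07, which is the last day of the extended delivery period.
Adding 14 calendar days to 2028-07-07 gives 2028-07-21, which is the last day of the response period.
The date cancellation becomes effective: 12 calendar days after 2028-07-21 is 2028-08-02. 2028-08-02 is a Wednesday, so no roll-forward applies.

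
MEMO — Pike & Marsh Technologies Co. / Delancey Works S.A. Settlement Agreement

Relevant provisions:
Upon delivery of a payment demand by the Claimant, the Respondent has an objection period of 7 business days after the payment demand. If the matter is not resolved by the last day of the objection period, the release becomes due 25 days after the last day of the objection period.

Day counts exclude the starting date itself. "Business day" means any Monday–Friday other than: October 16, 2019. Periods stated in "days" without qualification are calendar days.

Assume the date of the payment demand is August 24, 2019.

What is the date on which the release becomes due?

September 28, 2019

From Saturday, August 24, 2019, 7 business days (Aug 26, Aug 27, Aug 28, Aug 29, Aug 30, Sep 2, Sep 3, skipping weekends) brings us to Tuesday, September 3, 2019, which is the last day of the objection period.
The date on which the release becomes due: September 3, 2019 + 25 days = September 28, 2019.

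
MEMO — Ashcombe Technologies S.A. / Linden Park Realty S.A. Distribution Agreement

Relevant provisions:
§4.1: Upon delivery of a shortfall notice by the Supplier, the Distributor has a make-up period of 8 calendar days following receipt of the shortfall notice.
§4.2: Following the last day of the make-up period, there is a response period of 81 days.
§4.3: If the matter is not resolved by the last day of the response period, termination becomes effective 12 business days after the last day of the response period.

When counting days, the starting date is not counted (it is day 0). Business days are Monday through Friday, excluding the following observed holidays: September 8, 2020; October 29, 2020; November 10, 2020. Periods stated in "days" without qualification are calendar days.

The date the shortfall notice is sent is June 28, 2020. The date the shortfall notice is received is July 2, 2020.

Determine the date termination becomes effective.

The last day of the make-up period: July 2, 2020 + 8 days = July 10, 2020.
The last day of the response period: 81 calendar days after July 10, 2020 is September 29, 2020.
From Tuesday, September 29, 2020, 12 business days (Sep 30, Oct 1, Oct 2, Oct 5, …, Oct 13, Oct 14, Oct 15, skipping weekends) brings us to Thursday, October 15, 2020, which is the date termination becomes effective.

October 15, 2020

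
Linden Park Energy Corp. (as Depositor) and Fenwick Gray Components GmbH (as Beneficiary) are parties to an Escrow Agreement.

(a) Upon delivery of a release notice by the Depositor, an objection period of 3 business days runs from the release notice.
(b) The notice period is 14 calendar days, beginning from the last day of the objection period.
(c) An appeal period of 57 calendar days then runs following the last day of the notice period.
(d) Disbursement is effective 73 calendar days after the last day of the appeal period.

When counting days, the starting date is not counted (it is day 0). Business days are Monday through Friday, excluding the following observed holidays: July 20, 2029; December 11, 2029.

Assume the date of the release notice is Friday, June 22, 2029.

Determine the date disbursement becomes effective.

November 18, 2029

The last day of the objection period: 3 business days after Friday, June 22, 2029, skipping weekends — Jun 25, Jun 26, Jun 27 — lands on Wednesday, June 27, 2029.
Adding 14 calendar days to June 27, 2029 gives July 11, 2029, which is the last day of the notice period.
Adding 57 calendar days to July 11, 2029 gives September 6, 2029, which is the last day of the appeal period.
The date disbursement becomes effective: September 6, 2029 + 73 days = November 18, 2029.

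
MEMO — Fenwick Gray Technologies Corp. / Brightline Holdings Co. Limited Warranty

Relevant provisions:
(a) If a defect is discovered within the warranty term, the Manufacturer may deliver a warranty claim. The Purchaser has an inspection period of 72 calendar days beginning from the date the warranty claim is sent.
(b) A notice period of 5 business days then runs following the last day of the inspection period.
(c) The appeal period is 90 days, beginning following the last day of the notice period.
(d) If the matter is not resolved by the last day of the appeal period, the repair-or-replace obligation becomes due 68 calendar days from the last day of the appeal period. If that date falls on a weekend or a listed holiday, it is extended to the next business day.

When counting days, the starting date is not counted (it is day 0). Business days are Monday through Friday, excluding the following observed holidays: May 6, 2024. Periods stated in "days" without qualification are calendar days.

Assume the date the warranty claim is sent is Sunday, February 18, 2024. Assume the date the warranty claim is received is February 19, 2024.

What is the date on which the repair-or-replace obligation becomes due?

October 14, 2024

Adding 72 calendar days to February 18, 2024 gives April 30, 2024, which is the last day of the inspection period.
The last day of the notice period: 5 business days after Tuesday, April 30, 2024, skipping weekends and the listed holiday on May 6 — May 1, May 2, May 3, May 7, May 8 — lands on Wednesday, May 8, 2024.
The last day of the appeal period: May 8, 2024 + 90 days = August 6, 2024.
Adding 68 calendar days to August 6, 2024 gives October 13, 2024, which is the date on which the repair-or-replace obligation becomes due. That falls on a Sunday, so it rolls to the next business day, Monday, October 14, 2024.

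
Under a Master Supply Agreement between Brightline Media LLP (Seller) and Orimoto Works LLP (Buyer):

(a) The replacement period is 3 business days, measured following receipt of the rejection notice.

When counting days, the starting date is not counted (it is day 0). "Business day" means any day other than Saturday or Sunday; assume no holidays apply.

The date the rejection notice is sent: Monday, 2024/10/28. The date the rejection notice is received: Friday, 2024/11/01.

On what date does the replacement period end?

The last day of the replacement period: 3 business days after Friday, 2024/11/01, skipping weekends — Nov 4, Nov 5, Nov 6 — lands on Wednesday, 2024/11/06.

2024/11/06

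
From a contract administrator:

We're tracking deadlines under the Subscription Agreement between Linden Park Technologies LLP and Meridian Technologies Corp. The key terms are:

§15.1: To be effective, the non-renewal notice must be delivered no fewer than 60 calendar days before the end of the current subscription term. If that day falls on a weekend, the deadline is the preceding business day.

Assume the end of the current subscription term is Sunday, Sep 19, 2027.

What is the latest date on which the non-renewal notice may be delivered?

Sep 19, 2027 minus 60 days is Jul 21, 2027. That is a Wednesday, so no adjustment is needed.

Jul 21, 2027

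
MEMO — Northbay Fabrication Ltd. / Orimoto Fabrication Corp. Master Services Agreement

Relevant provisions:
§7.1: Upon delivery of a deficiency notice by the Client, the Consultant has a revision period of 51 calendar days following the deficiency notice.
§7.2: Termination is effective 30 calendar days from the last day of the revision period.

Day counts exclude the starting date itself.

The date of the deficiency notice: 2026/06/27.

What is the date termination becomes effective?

2026/09/16

Adding 51 calendar days to 2026/06/27 gives 2026/08/17, which is the last day of the revision period.
The date termination becomes effective: 30 calendar days after 2026/08/17 is 2026/09/16.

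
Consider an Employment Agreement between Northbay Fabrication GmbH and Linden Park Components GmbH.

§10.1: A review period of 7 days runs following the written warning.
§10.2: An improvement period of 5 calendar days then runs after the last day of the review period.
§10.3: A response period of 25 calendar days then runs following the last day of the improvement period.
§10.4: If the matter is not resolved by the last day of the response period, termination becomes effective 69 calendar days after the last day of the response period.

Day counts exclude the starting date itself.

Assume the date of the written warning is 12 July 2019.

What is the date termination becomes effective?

26 October 2019

Adding 7 calendar days to 12 July 2019 gives 19 July 2019, which is the last day of the review period.
The last day of the improvement period: 19 July 2019 + 5 days = 24 July 2019.
The last day of the response period: 24 July 2019 + 25 days = 18 August 2019.
The date termination becomes effective: 18 August 2019 + 69 days = 26 October 2019.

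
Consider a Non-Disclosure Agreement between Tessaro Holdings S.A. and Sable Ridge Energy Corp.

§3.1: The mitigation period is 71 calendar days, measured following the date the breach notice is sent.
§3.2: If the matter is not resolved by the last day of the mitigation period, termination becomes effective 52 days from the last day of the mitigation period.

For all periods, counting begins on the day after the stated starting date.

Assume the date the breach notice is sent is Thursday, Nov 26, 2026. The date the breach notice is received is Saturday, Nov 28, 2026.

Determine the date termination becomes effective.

Adding 71 calendar days to Nov 26, 2026 gives Feb 5, 2027, which is the last day of the mitigation period.
The date termination becomes effective: 52 calendar days after Feb 5, 2027 is Mar 29, 2027.

Mar 29, 2027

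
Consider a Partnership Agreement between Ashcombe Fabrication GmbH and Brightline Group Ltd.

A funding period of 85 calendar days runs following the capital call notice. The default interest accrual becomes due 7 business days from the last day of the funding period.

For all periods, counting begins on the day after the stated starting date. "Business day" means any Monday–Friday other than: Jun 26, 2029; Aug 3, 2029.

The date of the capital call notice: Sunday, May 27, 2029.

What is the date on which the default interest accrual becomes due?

Aug 29, 2029

Adding 85 calendar days to May 27, 2029 gives Aug 20, 2029, which is the last day of the funding period.
From Monday, Aug 20, 2029, 7 business days (Aug 21, Aug 22, Aug 23, Aug 24, Aug 27, Aug 28, Aug 29, skipping weekends) brings us to Wednesday, Aug 29, 2029, which is the date on which the default interest accrual becomes due.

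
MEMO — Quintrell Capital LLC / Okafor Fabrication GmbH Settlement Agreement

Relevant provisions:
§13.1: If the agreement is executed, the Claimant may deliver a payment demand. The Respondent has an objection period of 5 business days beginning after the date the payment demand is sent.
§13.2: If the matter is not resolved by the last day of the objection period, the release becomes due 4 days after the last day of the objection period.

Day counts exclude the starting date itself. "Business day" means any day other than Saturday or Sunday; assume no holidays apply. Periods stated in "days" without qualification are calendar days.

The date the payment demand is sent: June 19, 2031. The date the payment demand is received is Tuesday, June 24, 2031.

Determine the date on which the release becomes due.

June 30, 2031

The last day of the objection period: counting 5 business days from Thursday, June 19, 2031 (Jun 20, Jun 23, Jun 24, Jun 25, Jun 26, skipping weekends) reaches Thursday, June 26, 2031.
The date on which the release becomes due: 4 calendar days after June 26, 2031 is June 30, 2031.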